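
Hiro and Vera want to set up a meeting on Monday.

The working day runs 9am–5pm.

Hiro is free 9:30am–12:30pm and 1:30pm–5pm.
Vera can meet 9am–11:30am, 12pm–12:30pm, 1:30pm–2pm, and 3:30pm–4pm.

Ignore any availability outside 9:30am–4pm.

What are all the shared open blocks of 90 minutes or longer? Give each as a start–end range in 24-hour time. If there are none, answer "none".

09:30–11:30

Hiro ∩ Vera: 09:30–11:30, 12:00–12:30, 13:30–14:00, 15:30–16:00.
Restricted to 09:30–16:00: 09:30–11:30, 12:00–12:30, 13:30–14:00, 15:30–16:00.
Windows ≥ 90 min: 09:30–11:30.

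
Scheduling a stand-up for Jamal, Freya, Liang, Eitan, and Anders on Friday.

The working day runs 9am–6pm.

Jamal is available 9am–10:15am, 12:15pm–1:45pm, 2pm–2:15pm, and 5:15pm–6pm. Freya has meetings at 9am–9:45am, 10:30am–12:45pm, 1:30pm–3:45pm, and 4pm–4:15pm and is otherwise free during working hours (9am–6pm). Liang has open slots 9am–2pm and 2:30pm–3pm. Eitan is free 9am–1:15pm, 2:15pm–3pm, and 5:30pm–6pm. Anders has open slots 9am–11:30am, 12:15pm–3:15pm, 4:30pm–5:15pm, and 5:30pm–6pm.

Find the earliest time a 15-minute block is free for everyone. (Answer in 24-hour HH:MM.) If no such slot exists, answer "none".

Freya free within 09:00–18:00: 09:45–10:30, 12:45–13:30, 15:45–16:00, 16:15–18:00.
Jamal ∩ Freya: 09:45–10:15, 12:45–13:30, 17:15–18:00.
Jamal ∩ Freya ∩ Liang: 09:45–10:15, 12:45–13:30.
Jamal ∩ Freya ∩ Liang ∩ Eitan: 09:45–10:15, 12:45–13:15.
Jamal ∩ Freya ∩ Liang ∩ Eitan ∩ Anders: 09:45–10:15, 12:45–13:15.
Windows ≥ 15 min: 09:45–10:15, 12:45–13:15.
Earliest such window starts at 09:45.

09:45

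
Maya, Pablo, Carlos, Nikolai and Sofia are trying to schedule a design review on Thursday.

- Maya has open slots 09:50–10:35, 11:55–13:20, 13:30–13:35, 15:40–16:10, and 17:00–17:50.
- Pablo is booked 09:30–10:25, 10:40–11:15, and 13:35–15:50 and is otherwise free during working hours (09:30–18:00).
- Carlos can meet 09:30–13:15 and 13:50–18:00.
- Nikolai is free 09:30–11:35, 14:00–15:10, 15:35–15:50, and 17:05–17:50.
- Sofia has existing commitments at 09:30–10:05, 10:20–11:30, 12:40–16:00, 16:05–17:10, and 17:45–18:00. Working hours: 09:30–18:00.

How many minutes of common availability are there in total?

35 minutes

Pablo free within 09:30–18:00: 10:25–10:40, 11:15–13:35, 15:50–18:00.
Sofia free within 09:30–18:00: 10:05–10:20, 11:30–12:40, 16:00–16:05, 17:10–17:45.
Maya ∩ Pablo: 10:25–10:35, 11:55–13:20, 13:30–13:35, 15:50–16:10, 17:00–17:50.
Maya ∩ Pablo ∩ Carlos: 10:25–10:35, 11:55–13:15, 15:50–16:10, 17:00–17:50.
Maya ∩ Pablo ∩ Carlos ∩ Nikolai: 10:25–10:35, 17:05–17:50.
Maya ∩ Pablo ∩ Carlos ∩ Nikolai ∩ Sofia: 17:10–17:45.
Total common minutes: 35.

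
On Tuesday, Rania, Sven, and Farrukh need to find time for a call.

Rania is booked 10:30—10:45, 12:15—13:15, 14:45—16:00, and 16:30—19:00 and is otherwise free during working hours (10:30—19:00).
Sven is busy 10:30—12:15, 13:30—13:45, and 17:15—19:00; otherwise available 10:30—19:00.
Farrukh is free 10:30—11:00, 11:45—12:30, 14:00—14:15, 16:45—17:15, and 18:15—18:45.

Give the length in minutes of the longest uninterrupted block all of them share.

15 minutes

Rania free within 10:30–19:00: 10:45–12:15, 13:15–14:45, 16:00–16:30.
Sven free within 10:30–19:00: 12:15–13:30, 13:45–17:15.
Rania ∩ Sven: 13:15–13:30, 13:45–14:45, 16:00–16:30.
Rania ∩ Sven ∩ Farrukh: 14:00–14:15.
Single common window of 15 minutes.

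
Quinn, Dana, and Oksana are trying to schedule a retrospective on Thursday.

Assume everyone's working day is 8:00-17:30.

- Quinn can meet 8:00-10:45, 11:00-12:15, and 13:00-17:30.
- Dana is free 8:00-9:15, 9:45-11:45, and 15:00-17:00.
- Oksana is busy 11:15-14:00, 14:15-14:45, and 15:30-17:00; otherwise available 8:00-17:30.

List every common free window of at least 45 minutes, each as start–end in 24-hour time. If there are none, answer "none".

08:00–09:15, 09:45–10:45

Oksana free within 08:00–17:30: 08:00–11:15, 14:00–14:15, 14:45–15:30, 17:00–17:30.
Quinn ∩ Dana: 08:00–09:15, 09:45–10:45, 11:00–11:45, 15:00–17:00.
Quinn ∩ Dana ∩ Oksana: 08:00–09:15, 09:45–10:45, 11:00–11:15, 15:00–15:30.
Windows ≥ 45 min: 08:00–09:15, 09:45–10:45.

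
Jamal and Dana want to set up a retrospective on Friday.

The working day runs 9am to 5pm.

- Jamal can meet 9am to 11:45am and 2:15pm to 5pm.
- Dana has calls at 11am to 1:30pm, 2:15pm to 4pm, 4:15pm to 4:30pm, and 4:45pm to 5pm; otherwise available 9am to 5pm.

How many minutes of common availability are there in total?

Dana free within 09:00–17:00: 09:00–11:00, 13:30–14:15, 16:00–16:15, 16:30–16:45.
Jamal ∩ Dana: 09:00–11:00, 16:00–16:15, 16:30–16:45.
Total common minutes: 120 + 15 + 15 = 150.

150 minutes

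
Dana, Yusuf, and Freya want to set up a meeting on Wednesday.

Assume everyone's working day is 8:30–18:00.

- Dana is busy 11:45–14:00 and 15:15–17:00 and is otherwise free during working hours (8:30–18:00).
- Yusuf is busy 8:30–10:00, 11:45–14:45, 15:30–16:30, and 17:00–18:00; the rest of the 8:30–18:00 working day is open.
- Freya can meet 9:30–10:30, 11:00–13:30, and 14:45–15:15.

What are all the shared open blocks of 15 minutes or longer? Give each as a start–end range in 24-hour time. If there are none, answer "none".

10:00–10:30, 11:00–11:45, 14:45–15:15

Dana free within 08:30–18:00: 08:30–11:45, 14:00–15:15, 17:00–18:00.
Yusuf free within 08:30–18:00: 10:00–11:45, 14:45–15:30, 16:30–17:00.
Dana ∩ Yusuf: 10:00–11:45, 14:45–15:15.
Dana ∩ Yusuf ∩ Freya: 10:00–10:30, 11:00–11:45, 14:45–15:15.
Windows ≥ 15 min: 10:00–10:30, 11:00–11:45, 14:45–15:15.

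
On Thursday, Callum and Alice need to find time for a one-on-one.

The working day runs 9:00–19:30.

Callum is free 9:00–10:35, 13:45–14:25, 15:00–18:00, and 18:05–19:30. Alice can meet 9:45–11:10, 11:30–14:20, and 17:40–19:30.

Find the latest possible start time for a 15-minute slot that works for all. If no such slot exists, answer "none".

Callum ∩ Alice: 09:45–10:35, 13:45–14:20, 17:40–18:00, 18:05–19:30.
Windows ≥ 15 min: 09:45–10:35, 13:45–14:20, 17:40–18:00, 18:05–19:30.
Latest start in the last window 18:05–19:30 is 19:30 − 15 min = 19:15.

19:15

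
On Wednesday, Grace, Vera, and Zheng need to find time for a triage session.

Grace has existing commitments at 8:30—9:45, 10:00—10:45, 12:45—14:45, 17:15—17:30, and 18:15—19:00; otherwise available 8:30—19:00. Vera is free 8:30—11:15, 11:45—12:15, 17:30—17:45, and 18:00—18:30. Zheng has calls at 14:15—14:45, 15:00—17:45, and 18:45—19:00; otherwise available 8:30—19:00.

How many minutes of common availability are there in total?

Grace free within 08:30–19:00: 09:45–10:00, 10:45–12:45, 14:45–17:15, 17:30–18:15.
Zheng free within 08:30–19:00: 08:30–14:15, 14:45–15:00, 17:45–18:45.
Grace ∩ Vera: 09:45–10:00, 10:45–11:15, 11:45–12:15, 17:30–17:45, 18:00–18:15.
Grace ∩ Vera ∩ Zheng: 09:45–10:00, 10:45–11:15, 11:45–12:15, 18:00–18:15.
Total common minutes: 15 + 30 + 30 + 15 = 90.

90 minutes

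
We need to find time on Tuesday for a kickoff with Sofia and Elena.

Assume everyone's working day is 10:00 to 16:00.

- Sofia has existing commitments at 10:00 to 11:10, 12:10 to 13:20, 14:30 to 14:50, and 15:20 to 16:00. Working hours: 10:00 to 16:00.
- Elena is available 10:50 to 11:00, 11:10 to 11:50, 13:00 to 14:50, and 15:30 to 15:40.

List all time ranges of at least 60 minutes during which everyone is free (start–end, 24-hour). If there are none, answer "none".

Sofia free within 10:00–16:00: 11:10–12:10, 13:20–14:30, 14:50–15:20.
Sofia ∩ Elena: 11:10–11:50, 13:20–14:30.
Windows ≥ 60 min: 13:20–14:30.

13:20–14:30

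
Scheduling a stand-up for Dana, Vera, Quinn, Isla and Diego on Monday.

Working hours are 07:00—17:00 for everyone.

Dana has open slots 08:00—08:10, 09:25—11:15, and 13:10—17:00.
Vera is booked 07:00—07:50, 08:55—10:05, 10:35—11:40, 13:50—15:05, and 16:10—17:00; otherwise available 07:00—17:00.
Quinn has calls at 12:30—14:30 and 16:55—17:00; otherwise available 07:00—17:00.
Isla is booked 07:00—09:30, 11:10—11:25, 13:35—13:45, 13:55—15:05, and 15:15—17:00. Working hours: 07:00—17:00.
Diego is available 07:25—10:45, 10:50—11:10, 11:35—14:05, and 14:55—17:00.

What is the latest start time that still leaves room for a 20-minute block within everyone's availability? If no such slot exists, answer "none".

10:15

Vera free within 07:00–17:00: 07:50–08:55, 10:05–10:35, 11:40–13:50, 15:05–16:10.
Quinn free within 07:00–17:00: 07:00–12:30, 14:30–16:55.
Isla free within 07:00–17:00: 09:30–11:10, 11:25–13:35, 13:45–13:55, 15:05–15:15.
Dana ∩ Vera: 08:00–08:10, 10:05–10:35, 13:10–13:50, 15:05–16:10.
Dana ∩ Vera ∩ Quinn: 08:00–08:10, 10:05–10:35, 15:05–16:10.
Dana ∩ Vera ∩ Quinn ∩ Isla: 10:05–10:35, 15:05–15:15.
Dana ∩ Vera ∩ Quinn ∩ Isla ∩ Diego: 10:05–10:35, 15:05–15:15.
Windows ≥ 20 min: 10:05–10:35.
Latest start in the last window 10:05–10:35 is 10:35 − 20 min = 10:15.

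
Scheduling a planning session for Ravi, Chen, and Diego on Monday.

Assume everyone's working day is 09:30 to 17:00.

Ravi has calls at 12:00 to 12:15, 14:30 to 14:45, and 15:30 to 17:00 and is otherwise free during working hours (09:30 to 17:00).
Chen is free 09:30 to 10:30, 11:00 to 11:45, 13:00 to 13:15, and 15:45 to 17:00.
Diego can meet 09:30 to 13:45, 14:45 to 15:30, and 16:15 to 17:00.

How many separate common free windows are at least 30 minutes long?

2

Ravi free within 09:30–17:00: 09:30–12:00, 12:15–14:30, 14:45–15:30.
Ravi ∩ Chen: 09:30–10:30, 11:00–11:45, 13:00–13:15.
Ravi ∩ Chen ∩ Diego: 09:30–10:30, 11:00–11:45, 13:00–13:15.
Windows ≥ 30 min: 09:30–10:30, 11:00–11:45.
That's 2 windows.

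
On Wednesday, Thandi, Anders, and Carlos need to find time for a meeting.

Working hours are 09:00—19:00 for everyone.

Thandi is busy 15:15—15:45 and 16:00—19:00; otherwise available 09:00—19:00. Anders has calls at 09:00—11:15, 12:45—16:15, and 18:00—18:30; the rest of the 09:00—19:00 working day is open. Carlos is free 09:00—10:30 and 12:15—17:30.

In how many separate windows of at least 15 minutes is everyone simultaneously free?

Thandi free within 09:00–19:00: 09:00–15:15, 15:45–16:00.
Anders free within 09:00–19:00: 11:15–12:45, 16:15–18:00, 18:30–19:00.
Thandi ∩ Anders: 11:15–12:45.
Thandi ∩ Anders ∩ Carlos: 12:15–12:45.
Windows ≥ 15 min: 12:15–12:45.
That's 1 window.

1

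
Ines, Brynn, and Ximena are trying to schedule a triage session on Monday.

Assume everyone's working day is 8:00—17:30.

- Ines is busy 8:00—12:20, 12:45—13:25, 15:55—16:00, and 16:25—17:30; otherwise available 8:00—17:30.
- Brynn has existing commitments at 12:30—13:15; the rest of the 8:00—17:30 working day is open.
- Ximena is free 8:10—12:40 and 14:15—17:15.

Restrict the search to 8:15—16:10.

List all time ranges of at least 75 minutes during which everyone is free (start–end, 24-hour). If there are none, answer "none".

Ines free within 08:00–17:30: 12:20–12:45, 13:25–15:55, 16:00–16:25.
Brynn free within 08:00–17:30: 08:00–12:30, 13:15–17:30.
Ines ∩ Brynn: 12:20–12:30, 13:25–15:55, 16:00–16:25.
Ines ∩ Brynn ∩ Ximena: 12:20–12:30, 14:15–15:55, 16:00–16:25.
Restricted to 08:15–16:10: 12:20–12:30, 14:15–15:55, 16:00–16:10.
Windows ≥ 75 min: 14:15–15:55.

14:15–15:55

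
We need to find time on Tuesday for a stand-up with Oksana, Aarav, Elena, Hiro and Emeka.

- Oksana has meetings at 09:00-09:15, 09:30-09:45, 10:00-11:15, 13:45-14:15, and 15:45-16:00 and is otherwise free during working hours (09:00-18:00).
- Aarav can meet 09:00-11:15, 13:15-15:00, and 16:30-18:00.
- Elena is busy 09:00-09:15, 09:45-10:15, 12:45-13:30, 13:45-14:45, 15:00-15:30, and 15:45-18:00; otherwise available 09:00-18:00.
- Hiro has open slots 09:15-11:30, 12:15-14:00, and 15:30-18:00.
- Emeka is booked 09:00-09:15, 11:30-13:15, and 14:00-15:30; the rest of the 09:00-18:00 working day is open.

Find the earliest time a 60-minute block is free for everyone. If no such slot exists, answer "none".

Oksana free within 09:00–18:00: 09:15–09:30, 09:45–10:00, 11:15–13:45, 14:15–15:45, 16:00–18:00.
Elena free within 09:00–18:00: 09:15–09:45, 10:15–12:45, 13:30–13:45, 14:45–15:00, 15:30–15:45.
Emeka free within 09:00–18:00: 09:15–11:30, 13:15–14:00, 15:30–18:00.
Oksana ∩ Aarav: 09:15–09:30, 09:45–10:00, 13:15–13:45, 14:15–15:00, 16:30–18:00.
Oksana ∩ Aarav ∩ Elena: 09:15–09:30, 13:30–13:45, 14:45–15:00.
Oksana ∩ Aarav ∩ Elena ∩ Hiro: 09:15–09:30, 13:30–13:45.
Oksana ∩ Aarav ∩ Elena ∩ Hiro ∩ Emeka: 09:15–09:30, 13:30–13:45.
Windows ≥ 60 min: (none).

none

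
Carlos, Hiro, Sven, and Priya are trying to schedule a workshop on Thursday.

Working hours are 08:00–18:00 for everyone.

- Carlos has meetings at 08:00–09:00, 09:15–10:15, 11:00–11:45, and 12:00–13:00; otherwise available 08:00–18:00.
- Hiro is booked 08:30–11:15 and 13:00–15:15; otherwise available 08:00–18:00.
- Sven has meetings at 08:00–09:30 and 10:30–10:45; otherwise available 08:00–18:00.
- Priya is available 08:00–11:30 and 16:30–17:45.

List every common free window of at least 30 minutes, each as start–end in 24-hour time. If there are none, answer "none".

16:30–17:45

Carlos free within 08:00–18:00: 09:00–09:15, 10:15–11:00, 11:45–12:00, 13:00–18:00.
Hiro free within 08:00–18:00: 08:00–08:30, 11:15–13:00, 15:15–18:00.
Sven free within 08:00–18:00: 09:30–10:30, 10:45–18:00.
Carlos ∩ Hiro: 11:45–12:00, 15:15–18:00.
Carlos ∩ Hiro ∩ Sven: 11:45–12:00, 15:15–18:00.
Carlos ∩ Hiro ∩ Sven ∩ Priya: 16:30–17:45.
Windows ≥ 30 min: 16:30–17:45.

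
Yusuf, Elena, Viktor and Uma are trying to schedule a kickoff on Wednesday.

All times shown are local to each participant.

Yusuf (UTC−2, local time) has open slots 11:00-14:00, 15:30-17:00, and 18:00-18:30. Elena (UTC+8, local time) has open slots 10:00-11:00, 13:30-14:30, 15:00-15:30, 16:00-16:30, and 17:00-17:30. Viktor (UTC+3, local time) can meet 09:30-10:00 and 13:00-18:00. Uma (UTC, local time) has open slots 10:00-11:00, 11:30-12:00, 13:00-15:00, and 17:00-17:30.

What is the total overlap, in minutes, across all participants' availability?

Yusuf → UTC: 13:00–16:00, 17:30–19:00, 20:00–20:30.
Elena → UTC: 02:00–03:00, 05:30–06:30, 07:00–07:30, 08:00–08:30, 09:00–09:30.
Viktor → UTC: 06:30–07:00, 10:00–15:00.
Uma → UTC: 10:00–11:00, 11:30–12:00, 13:00–15:00, 17:00–17:30.
Yusuf ∩ Elena: (none).
Yusuf ∩ Elena ∩ Viktor: (none).
Yusuf ∩ Elena ∩ Viktor ∩ Uma: (none).
Total common minutes: 0.

0 minutes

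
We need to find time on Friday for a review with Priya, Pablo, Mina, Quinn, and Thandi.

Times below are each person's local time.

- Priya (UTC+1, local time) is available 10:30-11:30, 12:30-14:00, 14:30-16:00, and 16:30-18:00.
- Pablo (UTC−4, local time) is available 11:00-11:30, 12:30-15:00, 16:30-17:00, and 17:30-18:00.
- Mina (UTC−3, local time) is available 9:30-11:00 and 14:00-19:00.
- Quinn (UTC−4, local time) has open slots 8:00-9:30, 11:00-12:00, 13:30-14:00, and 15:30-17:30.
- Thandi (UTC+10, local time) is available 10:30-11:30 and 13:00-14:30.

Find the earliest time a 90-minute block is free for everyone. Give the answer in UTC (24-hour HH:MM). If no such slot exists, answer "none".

Priya → UTC: 09:30–10:30, 11:30–13:00, 13:30–15:00, 15:30–17:00.
Pablo → UTC: 15:00–15:30, 16:30–19:00, 20:30–21:00, 21:30–22:00.
Mina → UTC: 12:30–14:00, 17:00–22:00.
Quinn → UTC: 12:00–13:30, 15:00–16:00, 17:30–18:00, 19:30–21:30.
Thandi → UTC: 00:30–01:30, 03:00–04:30.
Priya ∩ Pablo: 16:30–17:00.
Priya ∩ Pablo ∩ Mina: (none).
Priya ∩ Pablo ∩ Mina ∩ Quinn: (none).
Priya ∩ Pablo ∩ Mina ∩ Quinn ∩ Thandi: (none).
Windows ≥ 90 min: (none).

none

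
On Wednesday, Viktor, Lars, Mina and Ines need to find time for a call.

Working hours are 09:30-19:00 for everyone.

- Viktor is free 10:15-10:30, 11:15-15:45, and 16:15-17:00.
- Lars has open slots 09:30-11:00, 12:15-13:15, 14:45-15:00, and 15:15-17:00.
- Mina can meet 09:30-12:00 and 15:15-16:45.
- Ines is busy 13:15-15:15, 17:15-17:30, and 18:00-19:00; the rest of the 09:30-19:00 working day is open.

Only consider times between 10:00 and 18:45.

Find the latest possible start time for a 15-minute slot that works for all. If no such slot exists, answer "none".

16:30

Ines free within 09:30–19:00: 09:30–13:15, 15:15–17:15, 17:30–18:00.
Viktor ∩ Lars: 10:15–10:30, 12:15–13:15, 14:45–15:00, 15:15–15:45, 16:15–17:00.
Viktor ∩ Lars ∩ Mina: 10:15–10:30, 15:15–15:45, 16:15–16:45.
Viktor ∩ Lars ∩ Mina ∩ Ines: 10:15–10:30, 15:15–15:45, 16:15–16:45.
Restricted to 10:00–18:45: 10:15–10:30, 15:15–15:45, 16:15–16:45.
Windows ≥ 15 min: 10:15–10:30, 15:15–15:45, 16:15–16:45.
Latest start in the last window 16:15–16:45 is 16:45 − 15 min = 16:30.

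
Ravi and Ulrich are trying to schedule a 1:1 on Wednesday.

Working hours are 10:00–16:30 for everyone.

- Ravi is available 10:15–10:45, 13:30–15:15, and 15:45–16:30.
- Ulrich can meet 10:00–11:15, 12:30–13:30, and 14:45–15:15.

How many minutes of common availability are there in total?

Ravi ∩ Ulrich: 10:15–10:45, 14:45–15:15.
Total common minutes: 30 + 30 = 60.

60 minutes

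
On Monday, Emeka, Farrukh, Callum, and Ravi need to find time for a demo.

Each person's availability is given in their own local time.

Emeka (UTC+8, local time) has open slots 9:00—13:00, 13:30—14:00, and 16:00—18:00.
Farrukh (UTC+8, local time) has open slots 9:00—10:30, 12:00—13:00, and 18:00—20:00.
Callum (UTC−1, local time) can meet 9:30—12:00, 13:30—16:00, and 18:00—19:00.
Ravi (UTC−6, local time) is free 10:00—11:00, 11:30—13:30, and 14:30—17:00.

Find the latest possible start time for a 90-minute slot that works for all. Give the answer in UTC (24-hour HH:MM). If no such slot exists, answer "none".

none

Emeka → UTC: 01:00–05:00, 05:30–06:00, 08:00–10:00.
Farrukh → UTC: 01:00–02:30, 04:00–05:00, 10:00–12:00.
Callum → UTC: 10:30–13:00, 14:30–17:00, 19:00–20:00.
Ravi → UTC: 16:00–17:00, 17:30–19:30, 20:30–23:00.
Emeka ∩ Farrukh: 01:00–02:30, 04:00–05:00.
Emeka ∩ Farrukh ∩ Callum: (none).
Emeka ∩ Farrukh ∩ Callum ∩ Ravi: (none).
Windows ≥ 90 min: (none).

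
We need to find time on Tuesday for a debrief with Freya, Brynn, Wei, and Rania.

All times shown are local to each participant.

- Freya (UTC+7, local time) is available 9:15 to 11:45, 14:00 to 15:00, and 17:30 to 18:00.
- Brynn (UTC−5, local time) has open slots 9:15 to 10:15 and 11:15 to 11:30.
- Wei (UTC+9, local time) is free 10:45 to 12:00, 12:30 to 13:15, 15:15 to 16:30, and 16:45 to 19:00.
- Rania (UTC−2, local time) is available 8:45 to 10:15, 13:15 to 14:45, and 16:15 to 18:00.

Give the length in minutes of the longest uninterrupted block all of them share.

Freya → UTC: 02:15–04:45, 07:00–08:00, 10:30–11:00.
Brynn → UTC: 14:15–15:15, 16:15–16:30.
Wei → UTC: 01:45–03:00, 03:30–04:15, 06:15–07:30, 07:45–10:00.
Rania → UTC: 10:45–12:15, 15:15–16:45, 18:15–20:00.
Freya ∩ Brynn: (none).
Freya ∩ Brynn ∩ Wei: (none).
Freya ∩ Brynn ∩ Wei ∩ Rania: (none).
No common window.

0 minutes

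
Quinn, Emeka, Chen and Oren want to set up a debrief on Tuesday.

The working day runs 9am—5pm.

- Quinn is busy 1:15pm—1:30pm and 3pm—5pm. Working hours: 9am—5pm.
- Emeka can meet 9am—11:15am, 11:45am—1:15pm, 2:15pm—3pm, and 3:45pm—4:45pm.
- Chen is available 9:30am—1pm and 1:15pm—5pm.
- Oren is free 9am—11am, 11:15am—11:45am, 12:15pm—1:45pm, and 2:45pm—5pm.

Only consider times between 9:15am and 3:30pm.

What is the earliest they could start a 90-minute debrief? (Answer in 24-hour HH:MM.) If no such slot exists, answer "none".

09:30

Quinn free within 09:00–17:00: 09:00–13:15, 13:30–15:00.
Quinn ∩ Emeka: 09:00–11:15, 11:45–13:15, 14:15–15:00.
Quinn ∩ Emeka ∩ Chen: 09:30–11:15, 11:45–13:00, 14:15–15:00.
Quinn ∩ Emeka ∩ Chen ∩ Oren: 09:30–11:00, 12:15–13:00, 14:45–15:00.
Restricted to 09:15–15:30: 09:30–11:00, 12:15–13:00, 14:45–15:00.
Windows ≥ 90 min: 09:30–11:00.
Earliest such window starts at 09:30.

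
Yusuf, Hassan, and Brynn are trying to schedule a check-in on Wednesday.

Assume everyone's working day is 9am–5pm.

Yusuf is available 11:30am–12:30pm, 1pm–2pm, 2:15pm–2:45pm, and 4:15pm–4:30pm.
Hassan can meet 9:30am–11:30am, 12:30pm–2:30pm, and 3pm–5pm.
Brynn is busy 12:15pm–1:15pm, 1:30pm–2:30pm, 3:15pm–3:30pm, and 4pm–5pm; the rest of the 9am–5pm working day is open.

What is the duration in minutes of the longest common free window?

15 minutes

Brynn free within 09:00–17:00: 09:00–12:15, 13:15–13:30, 14:30–15:15, 15:30–16:00.
Yusuf ∩ Hassan: 13:00–14:00, 14:15–14:30, 16:15–16:30.
Yusuf ∩ Hassan ∩ Brynn: 13:15–13:30.
Single common window of 15 minutes.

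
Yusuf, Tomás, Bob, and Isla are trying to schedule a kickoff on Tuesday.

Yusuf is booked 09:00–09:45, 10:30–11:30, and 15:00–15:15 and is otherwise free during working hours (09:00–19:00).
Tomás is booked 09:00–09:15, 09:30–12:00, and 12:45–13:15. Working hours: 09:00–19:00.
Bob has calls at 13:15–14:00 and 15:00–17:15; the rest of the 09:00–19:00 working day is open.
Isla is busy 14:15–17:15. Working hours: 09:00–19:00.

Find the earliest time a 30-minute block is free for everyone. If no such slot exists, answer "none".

Yusuf free within 09:00–19:00: 09:45–10:30, 11:30–15:00, 15:15–19:00.
Tomás free within 09:00–19:00: 09:15–09:30, 12:00–12:45, 13:15–19:00.
Bob free within 09:00–19:00: 09:00–13:15, 14:00–15:00, 17:15–19:00.
Isla free within 09:00–19:00: 09:00–14:15, 17:15–19:00.
Yusuf ∩ Tomás: 12:00–12:45, 13:15–15:00, 15:15–19:00.
Yusuf ∩ Tomás ∩ Bob: 12:00–12:45, 14:00–15:00, 17:15–19:00.
Yusuf ∩ Tomás ∩ Bob ∩ Isla: 12:00–12:45, 14:00–14:15, 17:15–19:00.
Windows ≥ 30 min: 12:00–12:45, 17:15–19:00.
Earliest such window starts at 12:00.

12:00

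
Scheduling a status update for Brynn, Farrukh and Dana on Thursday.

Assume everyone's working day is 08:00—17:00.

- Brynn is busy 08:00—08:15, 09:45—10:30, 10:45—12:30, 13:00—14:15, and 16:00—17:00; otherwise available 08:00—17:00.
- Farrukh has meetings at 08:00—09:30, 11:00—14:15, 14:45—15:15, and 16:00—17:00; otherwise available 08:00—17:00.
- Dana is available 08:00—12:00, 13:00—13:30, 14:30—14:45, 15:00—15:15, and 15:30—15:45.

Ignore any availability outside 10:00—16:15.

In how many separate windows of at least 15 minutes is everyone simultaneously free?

Brynn free within 08:00–17:00: 08:15–09:45, 10:30–10:45, 12:30–13:00, 14:15–16:00.
Farrukh free within 08:00–17:00: 09:30–11:00, 14:15–14:45, 15:15–16:00.
Brynn ∩ Farrukh: 09:30–09:45, 10:30–10:45, 14:15–14:45, 15:15–16:00.
Brynn ∩ Farrukh ∩ Dana: 09:30–09:45, 10:30–10:45, 14:30–14:45, 15:30–15:45.
Restricted to 10:00–16:15: 10:30–10:45, 14:30–14:45, 15:30–15:45.
Windows ≥ 15 min: 10:30–10:45, 14:30–14:45, 15:30–15:45.
That's 3 windows.

3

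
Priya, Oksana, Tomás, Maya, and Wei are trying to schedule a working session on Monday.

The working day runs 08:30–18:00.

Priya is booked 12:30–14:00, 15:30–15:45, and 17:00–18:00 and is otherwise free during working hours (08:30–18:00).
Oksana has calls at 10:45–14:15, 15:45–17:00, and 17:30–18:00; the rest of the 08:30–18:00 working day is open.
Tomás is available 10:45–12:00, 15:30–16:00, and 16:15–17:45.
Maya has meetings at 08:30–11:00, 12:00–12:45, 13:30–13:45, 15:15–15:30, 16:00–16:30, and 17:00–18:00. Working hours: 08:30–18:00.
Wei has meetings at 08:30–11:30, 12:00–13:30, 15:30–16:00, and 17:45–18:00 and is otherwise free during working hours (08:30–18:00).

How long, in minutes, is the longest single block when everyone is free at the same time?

0 minutes

Priya free within 08:30–18:00: 08:30–12:30, 14:00–15:30, 15:45–17:00.
Oksana free within 08:30–18:00: 08:30–10:45, 14:15–15:45, 17:00–17:30.
Maya free within 08:30–18:00: 11:00–12:00, 12:45–13:30, 13:45–15:15, 15:30–16:00, 16:30–17:00.
Wei free within 08:30–18:00: 11:30–12:00, 13:30–15:30, 16:00–17:45.
Priya ∩ Oksana: 08:30–10:45, 14:15–15:30.
Priya ∩ Oksana ∩ Tomás: (none).
Priya ∩ Oksana ∩ Tomás ∩ Maya: (none).
Priya ∩ Oksana ∩ Tomás ∩ Maya ∩ Wei: (none).
No common window.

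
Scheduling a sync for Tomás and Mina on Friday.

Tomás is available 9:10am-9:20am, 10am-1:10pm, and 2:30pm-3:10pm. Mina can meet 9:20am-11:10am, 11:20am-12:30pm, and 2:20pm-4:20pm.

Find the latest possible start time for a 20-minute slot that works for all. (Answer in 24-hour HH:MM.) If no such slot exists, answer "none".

Tomás ∩ Mina: 10:00–11:10, 11:20–12:30, 14:30–15:10.
Windows ≥ 20 min: 10:00–11:10, 11:20–12:30, 14:30–15:10.
Latest start in the last window 14:30–15:10 is 15:10 − 20 min = 14:50.

14:50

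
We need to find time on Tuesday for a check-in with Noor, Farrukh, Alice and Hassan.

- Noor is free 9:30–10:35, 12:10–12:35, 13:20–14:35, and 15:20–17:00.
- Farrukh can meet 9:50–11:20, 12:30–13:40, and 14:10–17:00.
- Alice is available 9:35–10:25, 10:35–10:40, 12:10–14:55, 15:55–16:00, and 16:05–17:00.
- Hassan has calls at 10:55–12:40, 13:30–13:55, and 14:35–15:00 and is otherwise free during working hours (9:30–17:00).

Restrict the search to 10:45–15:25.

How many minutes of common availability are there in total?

35 minutes

Hassan free within 09:30–17:00: 09:30–10:55, 12:40–13:30, 13:55–14:35, 15:00–17:00.
Noor ∩ Farrukh: 09:50–10:35, 12:30–12:35, 13:20–13:40, 14:10–14:35, 15:20–17:00.
Noor ∩ Farrukh ∩ Alice: 09:50–10:25, 12:30–12:35, 13:20–13:40, 14:10–14:35, 15:55–16:00, 16:05–17:00.
Noor ∩ Farrukh ∩ Alice ∩ Hassan: 09:50–10:25, 13:20–13:30, 14:10–14:35, 15:55–16:00, 16:05–17:00.
Restricted to 10:45–15:25: 13:20–13:30, 14:10–14:35.
Total common minutes: 10 + 25 = 35.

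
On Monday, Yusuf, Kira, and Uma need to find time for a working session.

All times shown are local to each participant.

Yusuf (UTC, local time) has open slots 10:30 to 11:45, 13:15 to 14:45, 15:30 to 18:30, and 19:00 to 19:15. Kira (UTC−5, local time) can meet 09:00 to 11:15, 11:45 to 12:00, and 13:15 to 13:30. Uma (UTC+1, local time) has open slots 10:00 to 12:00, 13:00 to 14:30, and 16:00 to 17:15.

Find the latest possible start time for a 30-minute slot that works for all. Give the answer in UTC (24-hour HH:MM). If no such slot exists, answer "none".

15:45

Yusuf → UTC: 10:30–11:45, 13:15–14:45, 15:30–18:30, 19:00–19:15.
Kira → UTC: 14:00–16:15, 16:45–17:00, 18:15–18:30.
Uma → UTC: 09:00–11:00, 12:00–13:30, 15:00–16:15.
Yusuf ∩ Kira: 14:00–14:45, 15:30–16:15, 16:45–17:00, 18:15–18:30.
Yusuf ∩ Kira ∩ Uma: 15:30–16:15.
Windows ≥ 30 min: 15:30–16:15.
Latest start in the last window 15:30–16:15 is 16:15 − 30 min = 15:45.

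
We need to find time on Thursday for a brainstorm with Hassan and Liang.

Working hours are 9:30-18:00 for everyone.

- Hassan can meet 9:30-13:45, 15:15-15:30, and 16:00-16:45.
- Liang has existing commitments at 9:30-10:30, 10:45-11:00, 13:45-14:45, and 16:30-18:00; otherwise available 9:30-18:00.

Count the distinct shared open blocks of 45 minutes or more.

Liang free within 09:30–18:00: 10:30–10:45, 11:00–13:45, 14:45–16:30.
Hassan ∩ Liang: 10:30–10:45, 11:00–13:45, 15:15–15:30, 16:00–16:30.
Windows ≥ 45 min: 11:00–13:45.
That's 1 window.

1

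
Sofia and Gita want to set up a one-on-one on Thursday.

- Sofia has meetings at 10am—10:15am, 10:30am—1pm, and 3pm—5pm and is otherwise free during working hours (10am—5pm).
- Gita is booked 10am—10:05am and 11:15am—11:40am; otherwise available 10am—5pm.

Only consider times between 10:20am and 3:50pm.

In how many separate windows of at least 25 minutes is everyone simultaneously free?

Sofia free within 10:00–17:00: 10:15–10:30, 13:00–15:00.
Gita free within 10:00–17:00: 10:05–11:15, 11:40–17:00.
Sofia ∩ Gita: 10:15–10:30, 13:00–15:00.
Restricted to 10:20–15:50: 10:20–10:30, 13:00–15:00.
Windows ≥ 25 min: 13:00–15:00.
That's 1 window.

1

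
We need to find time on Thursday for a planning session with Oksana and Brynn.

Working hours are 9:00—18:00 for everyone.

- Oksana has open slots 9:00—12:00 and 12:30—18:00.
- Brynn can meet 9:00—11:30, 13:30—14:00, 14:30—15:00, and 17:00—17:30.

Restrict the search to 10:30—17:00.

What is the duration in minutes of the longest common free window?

Oksana ∩ Brynn: 09:00–11:30, 13:30–14:00, 14:30–15:00, 17:00–17:30.
Restricted to 10:30–17:00: 10:30–11:30, 13:30–14:00, 14:30–15:00.
Common window lengths: 60, 30, 30 min; longest is 60.

60 minutes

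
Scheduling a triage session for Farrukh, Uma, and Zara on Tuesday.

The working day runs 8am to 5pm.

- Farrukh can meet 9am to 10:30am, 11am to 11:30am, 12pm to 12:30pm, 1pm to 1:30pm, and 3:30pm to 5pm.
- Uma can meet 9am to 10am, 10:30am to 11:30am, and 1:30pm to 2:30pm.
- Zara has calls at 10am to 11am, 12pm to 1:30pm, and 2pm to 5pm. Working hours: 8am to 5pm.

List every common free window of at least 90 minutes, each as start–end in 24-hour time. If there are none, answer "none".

Zara free within 08:00–17:00: 08:00–10:00, 11:00–12:00, 13:30–14:00.
Farrukh ∩ Uma: 09:00–10:00, 11:00–11:30.
Farrukh ∩ Uma ∩ Zara: 09:00–10:00, 11:00–11:30.
Windows ≥ 90 min: (none).

none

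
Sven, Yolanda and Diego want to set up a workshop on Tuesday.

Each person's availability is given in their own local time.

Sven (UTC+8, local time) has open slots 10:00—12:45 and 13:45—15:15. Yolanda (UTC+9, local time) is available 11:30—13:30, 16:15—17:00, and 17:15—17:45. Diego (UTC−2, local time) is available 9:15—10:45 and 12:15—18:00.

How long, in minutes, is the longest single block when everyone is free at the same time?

0 minutes

Sven → UTC: 02:00–04:45, 05:45–07:15.
Yolanda → UTC: 02:30–04:30, 07:15–08:00, 08:15–08:45.
Diego → UTC: 11:15–12:45, 14:15–20:00.
Sven ∩ Yolanda: 02:30–04:30.
Sven ∩ Yolanda ∩ Diego: (none).
No common window.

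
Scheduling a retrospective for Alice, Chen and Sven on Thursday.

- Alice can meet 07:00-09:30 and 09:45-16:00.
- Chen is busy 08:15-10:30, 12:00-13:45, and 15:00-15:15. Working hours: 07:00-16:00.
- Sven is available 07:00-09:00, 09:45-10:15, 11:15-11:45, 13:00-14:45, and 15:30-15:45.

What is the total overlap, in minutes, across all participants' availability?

180 minutes

Chen free within 07:00–16:00: 07:00–08:15, 10:30–12:00, 13:45–15:00, 15:15–16:00.
Alice ∩ Chen: 07:00–08:15, 10:30–12:00, 13:45–15:00, 15:15–16:00.
Alice ∩ Chen ∩ Sven: 07:00–08:15, 11:15–11:45, 13:45–14:45, 15:30–15:45.
Total common minutes: 75 + 30 + 60 + 15 = 180.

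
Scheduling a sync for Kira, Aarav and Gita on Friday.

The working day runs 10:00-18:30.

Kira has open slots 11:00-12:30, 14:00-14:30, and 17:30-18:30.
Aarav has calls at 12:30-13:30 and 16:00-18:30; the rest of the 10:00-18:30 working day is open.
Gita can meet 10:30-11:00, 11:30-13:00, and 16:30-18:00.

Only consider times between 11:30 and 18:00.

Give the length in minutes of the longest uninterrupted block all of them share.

60 minutes

Aarav free within 10:00–18:30: 10:00–12:30, 13:30–16:00.
Kira ∩ Aarav: 11:00–12:30, 14:00–14:30.
Kira ∩ Aarav ∩ Gita: 11:30–12:30.
Restricted to 11:30–18:00: 11:30–12:30.
Single common window of 60 minutes.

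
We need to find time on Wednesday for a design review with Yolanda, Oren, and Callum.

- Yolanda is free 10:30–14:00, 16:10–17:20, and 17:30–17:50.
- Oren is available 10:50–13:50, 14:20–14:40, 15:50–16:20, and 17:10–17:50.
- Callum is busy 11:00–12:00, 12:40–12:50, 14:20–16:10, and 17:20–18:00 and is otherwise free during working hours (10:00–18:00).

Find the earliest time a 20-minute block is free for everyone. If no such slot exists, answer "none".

12:00

Callum free within 10:00–18:00: 10:00–11:00, 12:00–12:40, 12:50–14:20, 16:10–17:20.
Yolanda ∩ Oren: 10:50–13:50, 16:10–16:20, 17:10–17:20, 17:30–17:50.
Yolanda ∩ Oren ∩ Callum: 10:50–11:00, 12:00–12:40, 12:50–13:50, 16:10–16:20, 17:10–17:20.
Windows ≥ 20 min: 12:00–12:40, 12:50–13:50.
Earliest such window starts at 12:00.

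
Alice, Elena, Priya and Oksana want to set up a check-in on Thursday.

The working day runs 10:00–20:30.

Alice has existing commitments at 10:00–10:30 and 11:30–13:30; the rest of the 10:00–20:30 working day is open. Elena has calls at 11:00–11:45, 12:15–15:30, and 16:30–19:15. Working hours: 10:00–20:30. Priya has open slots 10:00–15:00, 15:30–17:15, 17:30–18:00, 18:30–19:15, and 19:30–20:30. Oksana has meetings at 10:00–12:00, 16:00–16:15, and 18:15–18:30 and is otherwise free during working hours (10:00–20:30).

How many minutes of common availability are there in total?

105 minutes

Alice free within 10:00–20:30: 10:30–11:30, 13:30–20:30.
Elena free within 10:00–20:30: 10:00–11:00, 11:45–12:15, 15:30–16:30, 19:15–20:30.
Oksana free within 10:00–20:30: 12:00–16:00, 16:15–18:15, 18:30–20:30.
Alice ∩ Elena: 10:30–11:00, 15:30–16:30, 19:15–20:30.
Alice ∩ Elena ∩ Priya: 10:30–11:00, 15:30–16:30, 19:30–20:30.
Alice ∩ Elena ∩ Priya ∩ Oksana: 15:30–16:00, 16:15–16:30, 19:30–20:30.
Total common minutes: 30 + 15 + 60 = 105.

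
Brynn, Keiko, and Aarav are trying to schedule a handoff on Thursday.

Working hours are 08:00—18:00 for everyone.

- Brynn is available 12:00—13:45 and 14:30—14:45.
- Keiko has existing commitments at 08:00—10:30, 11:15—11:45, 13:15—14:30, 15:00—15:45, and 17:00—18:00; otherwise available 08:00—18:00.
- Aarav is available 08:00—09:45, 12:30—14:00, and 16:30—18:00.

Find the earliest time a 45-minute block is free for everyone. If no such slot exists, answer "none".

12:30

Keiko free within 08:00–18:00: 10:30–11:15, 11:45–13:15, 14:30–15:00, 15:45–17:00.
Brynn ∩ Keiko: 12:00–13:15, 14:30–14:45.
Brynn ∩ Keiko ∩ Aarav: 12:30–13:15.
Windows ≥ 45 min: 12:30–13:15.
Earliest such window starts at 12:30.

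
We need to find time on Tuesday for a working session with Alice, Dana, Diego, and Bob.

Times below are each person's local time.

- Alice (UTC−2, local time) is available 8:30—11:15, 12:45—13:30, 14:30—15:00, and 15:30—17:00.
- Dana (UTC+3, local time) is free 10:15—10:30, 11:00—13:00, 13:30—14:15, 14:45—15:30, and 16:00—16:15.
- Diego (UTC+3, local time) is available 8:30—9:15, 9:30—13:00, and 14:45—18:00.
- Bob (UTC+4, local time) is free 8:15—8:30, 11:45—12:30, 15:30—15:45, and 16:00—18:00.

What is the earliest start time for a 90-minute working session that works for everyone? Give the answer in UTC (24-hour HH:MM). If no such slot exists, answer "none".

none

Alice → UTC: 10:30–13:15, 14:45–15:30, 16:30–17:00, 17:30–19:00.
Dana → UTC: 07:15–07:30, 08:00–10:00, 10:30–11:15, 11:45–12:30, 13:00–13:15.
Diego → UTC: 05:30–06:15, 06:30–10:00, 11:45–15:00.
Bob → UTC: 04:15–04:30, 07:45–08:30, 11:30–11:45, 12:00–14:00.
Alice ∩ Dana: 10:30–11:15, 11:45–12:30, 13:00–13:15.
Alice ∩ Dana ∩ Diego: 11:45–12:30, 13:00–13:15.
Alice ∩ Dana ∩ Diego ∩ Bob: 12:00–12:30, 13:00–13:15.
Windows ≥ 90 min: (none).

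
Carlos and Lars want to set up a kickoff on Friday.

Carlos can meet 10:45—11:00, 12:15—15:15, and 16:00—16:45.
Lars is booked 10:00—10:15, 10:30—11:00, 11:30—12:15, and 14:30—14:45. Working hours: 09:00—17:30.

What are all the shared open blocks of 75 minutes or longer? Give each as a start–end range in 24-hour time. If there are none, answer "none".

12:15–14:30

Lars free within 09:00–17:30: 09:00–10:00, 10:15–10:30, 11:00–11:30, 12:15–14:30, 14:45–17:30.
Carlos ∩ Lars: 12:15–14:30, 14:45–15:15, 16:00–16:45.
Windows ≥ 75 min: 12:15–14:30.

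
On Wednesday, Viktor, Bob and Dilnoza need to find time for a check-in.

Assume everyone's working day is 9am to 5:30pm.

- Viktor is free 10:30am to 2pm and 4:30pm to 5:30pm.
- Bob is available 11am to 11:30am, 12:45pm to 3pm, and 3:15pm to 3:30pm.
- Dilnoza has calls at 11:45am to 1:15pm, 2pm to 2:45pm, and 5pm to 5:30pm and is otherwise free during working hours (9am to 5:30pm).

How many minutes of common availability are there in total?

75 minutes

Dilnoza free within 09:00–17:30: 09:00–11:45, 13:15–14:00, 14:45–17:00.
Viktor ∩ Bob: 11:00–11:30, 12:45–14:00.
Viktor ∩ Bob ∩ Dilnoza: 11:00–11:30, 13:15–14:00.
Total common minutes: 30 + 45 = 75.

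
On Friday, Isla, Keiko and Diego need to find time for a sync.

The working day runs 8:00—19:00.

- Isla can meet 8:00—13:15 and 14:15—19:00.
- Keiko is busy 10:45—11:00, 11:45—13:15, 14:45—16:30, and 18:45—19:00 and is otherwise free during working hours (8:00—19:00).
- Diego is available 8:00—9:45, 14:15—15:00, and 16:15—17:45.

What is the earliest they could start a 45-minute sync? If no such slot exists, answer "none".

08:00

Keiko free within 08:00–19:00: 08:00–10:45, 11:00–11:45, 13:15–14:45, 16:30–18:45.
Isla ∩ Keiko: 08:00–10:45, 11:00–11:45, 14:15–14:45, 16:30–18:45.
Isla ∩ Keiko ∩ Diego: 08:00–09:45, 14:15–14:45, 16:30–17:45.
Windows ≥ 45 min: 08:00–09:45, 16:30–17:45.
Earliest such window starts at 08:00.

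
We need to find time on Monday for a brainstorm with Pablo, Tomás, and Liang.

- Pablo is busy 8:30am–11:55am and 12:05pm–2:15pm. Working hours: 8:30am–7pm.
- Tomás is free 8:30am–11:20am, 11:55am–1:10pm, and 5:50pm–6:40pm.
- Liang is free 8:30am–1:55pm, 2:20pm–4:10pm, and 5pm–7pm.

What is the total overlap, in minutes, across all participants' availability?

60 minutes

Pablo free within 08:30–19:00: 11:55–12:05, 14:15–19:00.
Pablo ∩ Tomás: 11:55–12:05, 17:50–18:40.
Pablo ∩ Tomás ∩ Liang: 11:55–12:05, 17:50–18:40.
Total common minutes: 10 + 50 = 60.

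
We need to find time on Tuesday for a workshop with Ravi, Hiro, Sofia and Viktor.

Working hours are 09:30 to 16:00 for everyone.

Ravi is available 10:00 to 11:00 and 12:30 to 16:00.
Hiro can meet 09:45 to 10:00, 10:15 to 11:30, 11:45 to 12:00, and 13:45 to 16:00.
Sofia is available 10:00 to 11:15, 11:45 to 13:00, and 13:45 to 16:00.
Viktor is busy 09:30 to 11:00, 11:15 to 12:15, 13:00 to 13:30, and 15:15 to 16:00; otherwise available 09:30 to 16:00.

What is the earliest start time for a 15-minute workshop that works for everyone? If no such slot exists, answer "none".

13:45

Viktor free within 09:30–16:00: 11:00–11:15, 12:15–13:00, 13:30–15:15.
Ravi ∩ Hiro: 10:15–11:00, 13:45–16:00.
Ravi ∩ Hiro ∩ Sofia: 10:15–11:00, 13:45–16:00.
Ravi ∩ Hiro ∩ Sofia ∩ Viktor: 13:45–15:15.
Windows ≥ 15 min: 13:45–15:15.
Earliest such window starts at 13:45.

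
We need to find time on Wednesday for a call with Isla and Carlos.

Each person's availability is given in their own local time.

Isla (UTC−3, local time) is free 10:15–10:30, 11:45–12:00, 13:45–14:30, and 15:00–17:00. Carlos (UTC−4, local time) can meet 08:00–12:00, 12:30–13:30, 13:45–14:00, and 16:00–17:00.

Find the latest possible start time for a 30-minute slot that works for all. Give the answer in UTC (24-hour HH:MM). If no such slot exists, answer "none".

17:00

Isla → UTC: 13:15–13:30, 14:45–15:00, 16:45–17:30, 18:00–20:00.
Carlos → UTC: 12:00–16:00, 16:30–17:30, 17:45–18:00, 20:00–21:00.
Isla ∩ Carlos: 13:15–13:30, 14:45–15:00, 16:45–17:30.
Windows ≥ 30 min: 16:45–17:30.
Latest start in the last window 16:45–17:30 is 17:30 − 30 min = 17:00.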